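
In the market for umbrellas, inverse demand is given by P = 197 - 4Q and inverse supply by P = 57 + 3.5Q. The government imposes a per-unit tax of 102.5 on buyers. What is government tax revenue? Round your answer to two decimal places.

Without the tax, 197 - 4Q = 57 + 3.5Q so Q* = 18.6667 and P* = 122.3333.
A tax on buyers shifts demand down by 102.5: (197 - 102.5) - 4Q = 57 + 3.5Q, so Q_t = 5. Buyers pay P_b = 177; sellers receive P_s = P_b - 102.5 = 74.5.
Revenue is the tax times quantity traded: 102.5 x 5 = 512.5.

512.50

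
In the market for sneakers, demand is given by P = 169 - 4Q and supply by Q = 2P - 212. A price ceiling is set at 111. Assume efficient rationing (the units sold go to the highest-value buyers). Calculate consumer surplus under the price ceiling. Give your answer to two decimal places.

Rewriting supply in inverse form: P = 106 + 0.5Q.
Without the control, 169 - 4Q = 106 + 0.5Q so Q* = 14 and P* = 113.
At P = 111, sellers supply (111 - 106)/0.5 = 10 while buyers want more, so the quantity traded is 10 at price 111.
The demand price at Q = 10 is 129. CS is the trapezoid between demand and 111 over [0, 10]: (1/2)[(169 - 111) + (129 - 111)](10) = 380.

380.00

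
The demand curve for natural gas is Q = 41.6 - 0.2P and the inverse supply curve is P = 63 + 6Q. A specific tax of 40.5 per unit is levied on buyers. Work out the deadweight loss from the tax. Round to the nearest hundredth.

Rewriting demand in inverse form: P = 208 - 5Q.
Pre-tax equilibrium: 208 - 5Q = 63 + 6Q gives Q* = 13.1818, P* = 142.0909.
A tax on buyers shifts demand down by 40.5: (208 - 40.5) - 5Q = 63 + 6Q, so Q_t = 9.5. Buyers pay P_b = 160.5; sellers receive P_s = P_b - 40.5 = 120.
The welfare triangle lost has base Q* - Q_t = 3.6818 and height t = 40.5, so DWL = (1/2)(3.6818)(40.5) = 74.5568.

74.56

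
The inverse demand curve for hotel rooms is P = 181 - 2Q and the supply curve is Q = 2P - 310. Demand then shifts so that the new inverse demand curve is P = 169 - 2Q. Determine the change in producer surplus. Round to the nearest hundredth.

Rewriting supply in inverse form: P = 155 + 0.5Q.
Initial equilibrium: Q_0 = 10.4, P_0 = 160.2; CS_0 = (1/2)(10.4)(20.8) = 108.16, PS_0 = (1/2)(10.4)(5.2) = 27.04.
New equilibrium: 169 - 2Q = 155 + 0.5Q gives Q_1 = 5.6, P_1 = 157.8; CS_1 = 31.36, PS_1 = 7.84.
Change in producer surplus = 7.84 - 27.04 = -19.2.

-19.20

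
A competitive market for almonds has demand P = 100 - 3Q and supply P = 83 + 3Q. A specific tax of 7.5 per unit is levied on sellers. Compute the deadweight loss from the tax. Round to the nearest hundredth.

Without the tax, 100 - 3Q = 83 + 3Q so Q* = 2.8333 and P* = 91.5.
With the tax, sellers need 7.5 more per unit: 100 - 3Q = 83 + 3Q + 7.5, so Q_t = 1.5833. Buyers pay P_b = 95.25; sellers receive P_s = P_b - 7.5 = 87.75.
Deadweight loss is the triangle between the curves from Q_t to Q*: (1/2)(2.8333 - 1.5833)(7.5) = 4.6875.

4.69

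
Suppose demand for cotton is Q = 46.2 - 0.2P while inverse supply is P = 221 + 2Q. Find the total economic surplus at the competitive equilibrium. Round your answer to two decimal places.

7.14

Rewriting demand in inverse form: P = 231 - 5Q.
Equilibrium: 231 - 5Q = 221 + 2Q, so Q* = 1.4286 and P* = 223.8571.
Total surplus is the full triangle between the curves from 0 to Q*: (1/2)(1.4286)(231 - 221) = 7.1429.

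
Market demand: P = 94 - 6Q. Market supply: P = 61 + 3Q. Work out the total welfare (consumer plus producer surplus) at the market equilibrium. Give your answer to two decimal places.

60.50

Setting demand equal to supply, 33 = 9Q, so Q* = 3.6667 and P* = 72.
Total surplus is the full triangle between the curves from 0 to Q*: (1/2)(3.6667)(94 - 61) = 60.5.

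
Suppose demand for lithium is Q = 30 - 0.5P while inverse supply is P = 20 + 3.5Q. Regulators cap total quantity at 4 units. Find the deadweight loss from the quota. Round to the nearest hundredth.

29.45

Rewriting demand in inverse form: P = 60 - 2Q.
Without the quota, 60 - 2Q = 20 + 3.5Q gives Q* = 7.2727.
At Q = 4 the demand price is 60 - 2(4) = 52 and the supply price is 20 + 3.5(4) = 34.
DWL = (1/2)(gap between curves at 4) x (Q* - 4) = (1/2)(18)(3.2727) = 29.4545.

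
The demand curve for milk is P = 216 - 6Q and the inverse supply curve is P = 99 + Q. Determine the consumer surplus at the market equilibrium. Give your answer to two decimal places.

838.10

Setting demand equal to supply, 117 = 7Q, so Q* = 16.7143 and P* = 115.7143.
CS is the area between the demand curve and P* from 0 to Q*: (1/2)(16.7143)(100.2857) = 838.102.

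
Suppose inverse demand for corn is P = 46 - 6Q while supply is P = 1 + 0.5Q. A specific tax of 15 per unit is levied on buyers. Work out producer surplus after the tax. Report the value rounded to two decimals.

5.33

Without the tax, 46 - 6Q = 1 + 0.5Q so Q* = 6.9231 and P* = 4.4615.
A tax on buyers shifts demand down by 15: (46 - 15) - 6Q = 1 + 0.5Q, so Q_t = 4.6154. Buyers pay P_b = 18.3077; sellers receive P_s = P_b - 15 = 3.3077.
PS = (1/2)(Q_t)(P_s - 1) = (1/2)(4.6154)(2.3077) = 5.3254.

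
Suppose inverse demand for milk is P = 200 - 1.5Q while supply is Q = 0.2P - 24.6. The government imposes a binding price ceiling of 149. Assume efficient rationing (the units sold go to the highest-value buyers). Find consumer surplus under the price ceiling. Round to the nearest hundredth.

244.92

Rewriting supply in inverse form: P = 123 + 5Q.
Without the control, 200 - 1.5Q = 123 + 5Q so Q* = 11.8462 and P* = 182.2308.
At P = 149, sellers supply (149 - 123)/5 = 5.2 while buyers want more, so the quantity traded is 5.2 at price 149.
The demand price at Q = 5.2 is 192.2. CS is the trapezoid between demand and 149 over [0, 5.2]: (1/2)[(200 - 149) + (192.2 - 149)](5.2) = 244.92.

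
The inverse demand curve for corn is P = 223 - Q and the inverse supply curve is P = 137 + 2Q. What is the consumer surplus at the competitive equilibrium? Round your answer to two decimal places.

410.89

Setting demand equal to supply, 86 = 3Q, so Q* = 28.6667 and P* = 194.3333.
Consumer surplus is the triangle under demand above P*: (1/2)(28.6667)(223 - 194.3333) = (1/2)(28.6667)(28.6667) = 410.8889.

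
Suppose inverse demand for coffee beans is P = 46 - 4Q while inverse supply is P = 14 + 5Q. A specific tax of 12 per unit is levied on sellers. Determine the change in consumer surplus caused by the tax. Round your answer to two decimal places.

-15.41

Without the tax, 46 - 4Q = 14 + 5Q so Q* = 3.5556 and P* = 31.7778.
A tax on sellers shifts supply up by 12: 46 - 4Q = 14 + 5Q + 12, so Q_t = 2.2222. Buyers pay P_b = 37.1111; sellers receive P_s = P_b - 12 = 25.1111.
Consumers lose the trapezoid between P* and P_b out to Q_t plus the triangle from Q_t to Q*: change in CS = 9.8765 - 25.284 = -15.4074.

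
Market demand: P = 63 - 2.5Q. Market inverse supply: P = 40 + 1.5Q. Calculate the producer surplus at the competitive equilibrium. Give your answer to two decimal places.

Setting demand equal to supply, 23 = 4Q, so Q* = 5.75 and P* = 48.625.
Producer surplus is the triangle above supply below P*: (1/2)(5.75)(48.625 - 40) = (1/2)(5.75)(8.625) = 24.7969.

24.80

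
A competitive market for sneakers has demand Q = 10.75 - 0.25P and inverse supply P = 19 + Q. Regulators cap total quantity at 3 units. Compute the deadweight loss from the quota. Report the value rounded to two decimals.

Rewriting demand in inverse form: P = 43 - 4Q.
Without the quota, 43 - 4Q = 19 + Q gives Q* = 4.8.
At Q = 3 the demand price is 43 - 4(3) = 31 and the supply price is 19 + (3) = 22.
DWL = (1/2)(gap between curves at 3) x (Q* - 3) = (1/2)(9)(1.8) = 8.1.

8.10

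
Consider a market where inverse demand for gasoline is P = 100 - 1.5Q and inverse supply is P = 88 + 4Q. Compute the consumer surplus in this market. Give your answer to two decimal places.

3.57

Equilibrium: 100 - 1.5Q = 88 + 4Q, so Q* = 2.1818 and P* = 96.7273.
CS is the area between the demand curve and P* from 0 to Q*: (1/2)(2.1818)(3.2727) = 3.5702.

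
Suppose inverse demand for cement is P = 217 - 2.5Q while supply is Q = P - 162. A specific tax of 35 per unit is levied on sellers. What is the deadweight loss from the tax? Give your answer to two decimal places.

175.00

Rewriting supply in inverse form: P = 162 + Q.
Pre-tax equilibrium: 217 - 2.5Q = 162 + Q gives Q* = 15.7143, P* = 177.7143.
With the tax, sellers need 35 more per unit: 217 - 2.5Q = 162 + Q + 35, so Q_t = 5.7143. Buyers pay P_b = 202.7143; sellers receive P_s = P_b - 35 = 167.7143.
The welfare triangle lost has base Q* - Q_t = 10 and height t = 35, so DWL = (1/2)(10)(35) = 175.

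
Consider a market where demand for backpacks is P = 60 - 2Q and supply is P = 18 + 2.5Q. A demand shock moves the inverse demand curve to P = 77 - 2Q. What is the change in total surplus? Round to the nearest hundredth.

190.78

Initial equilibrium: Q_0 = 9.3333, P_0 = 41.3333; CS_0 = (1/2)(9.3333)(18.6667) = 87.1111, PS_0 = (1/2)(9.3333)(23.3333) = 108.8889.
New equilibrium: 77 - 2Q = 18 + 2.5Q gives Q_1 = 13.1111, P_1 = 50.7778; CS_1 = 171.9012, PS_1 = 214.8765.
Change in total surplus = (171.9012 + 214.8765) - (87.1111 + 108.8889) = 190.7778.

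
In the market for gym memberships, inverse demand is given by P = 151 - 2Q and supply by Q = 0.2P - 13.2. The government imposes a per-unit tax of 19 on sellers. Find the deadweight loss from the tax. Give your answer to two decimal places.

25.79

Rewriting supply in inverse form: P = 66 + 5Q.
Pre-tax equilibrium: 151 - 2Q = 66 + 5Q gives Q* = 12.1429, P* = 126.7143.
With the tax, sellers need 19 more per unit: 151 - 2Q = 66 + 5Q + 19, so Q_t = 9.4286. Buyers pay P_b = 132.1429; sellers receive P_s = P_b - 19 = 113.1429.
Deadweight loss is the triangle between the curves from Q_t to Q*: (1/2)(12.1429 - 9.4286)(19) = 25.7857.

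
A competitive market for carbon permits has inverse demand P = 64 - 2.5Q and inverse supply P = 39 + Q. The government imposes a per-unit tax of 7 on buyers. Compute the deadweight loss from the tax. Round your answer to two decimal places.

7.00

Without the tax, 64 - 2.5Q = 39 + Q so Q* = 7.1429 and P* = 46.1429.
A tax on buyers shifts demand down by 7: (64 - 7) - 2.5Q = 39 + Q, so Q_t = 5.1429. Buyers pay P_b = 51.1429; sellers receive P_s = P_b - 7 = 44.1429.
The welfare triangle lost has base Q* - Q_t = 2 and height t = 7, so DWL = (1/2)(2)(7) = 7.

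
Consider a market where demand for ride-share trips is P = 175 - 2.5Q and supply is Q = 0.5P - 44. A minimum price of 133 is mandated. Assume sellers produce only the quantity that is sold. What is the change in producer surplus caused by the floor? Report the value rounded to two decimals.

99.98

Rewriting supply in inverse form: P = 88 + 2Q.
Without the control, 175 - 2.5Q = 88 + 2Q so Q* = 19.3333 and P* = 126.6667.
At P = 133, buyers demand (175 - 133)/2.5 = 16.8 while sellers would supply more, so the quantity traded is 16.8 at price 133.
PS goes from (1/2)(19.3333)(38.6667) = 373.7778 to 473.76 (computed as (133 - 88)(16.8) - (1/2)(2)(16.8)^2), a change of 99.9822.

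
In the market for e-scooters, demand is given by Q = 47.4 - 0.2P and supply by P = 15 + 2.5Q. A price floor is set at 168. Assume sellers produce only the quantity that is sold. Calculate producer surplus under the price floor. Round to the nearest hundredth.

1873.35

Rewriting demand in inverse form: P = 237 - 5Q.
Free-market equilibrium: 237 - 5Q = 15 + 2.5Q gives Q* = 29.6, P* = 89.
At P = 168, buyers demand (237 - 168)/5 = 13.8 while sellers would supply more, so the quantity traded is 13.8 at price 168.
The supply price at Q = 13.8 is 49.5. PS is the trapezoid between 168 and supply over [0, 13.8]: (1/2)[(168 - 15) + (168 - 49.5)](13.8) = 1873.35.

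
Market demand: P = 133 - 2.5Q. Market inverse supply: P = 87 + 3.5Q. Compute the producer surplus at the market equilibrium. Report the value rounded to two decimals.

102.86

Set 133 - 2.5Q = 87 + 3.5Q, which gives 46 = 6Q, so Q* = 7.6667 and P* = 133 - 2.5(7.6667) = 113.8333.
PS is the area between P* and the supply curve from 0 to Q*: (1/2)(7.6667)(26.8333) = 102.8611.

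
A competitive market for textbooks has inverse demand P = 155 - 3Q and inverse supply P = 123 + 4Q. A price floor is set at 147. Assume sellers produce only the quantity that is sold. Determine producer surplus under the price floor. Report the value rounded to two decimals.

49.78

Without the control, 155 - 3Q = 123 + 4Q so Q* = 4.5714 and P* = 141.2857.
At the floor price 147, quantity demanded is (155 - 147)/3 = 2.6667; demand is the short side, so Q = 2.6667 trades at P = 147.
The supply price at Q = 2.6667 is 133.6667. PS is the trapezoid between 147 and supply over [0, 2.6667]: (1/2)[(147 - 123) + (147 - 133.6667)](2.6667) = 49.7778.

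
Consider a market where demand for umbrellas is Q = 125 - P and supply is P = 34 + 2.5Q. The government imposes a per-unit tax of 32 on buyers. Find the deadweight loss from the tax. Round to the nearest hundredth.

146.29

Rewriting demand in inverse form: P = 125 - Q.
Without the tax, 125 - Q = 34 + 2.5Q so Q* = 26 and P* = 99.
A tax on buyers shifts demand down by 32: (125 - 32) - Q = 34 + 2.5Q, so Q_t = 16.8571. Buyers pay P_b = 108.1429; sellers receive P_s = P_b - 32 = 76.1429.
Deadweight loss is the triangle between the curves from Q_t to Q*: (1/2)(26 - 16.8571)(32) = 146.2857.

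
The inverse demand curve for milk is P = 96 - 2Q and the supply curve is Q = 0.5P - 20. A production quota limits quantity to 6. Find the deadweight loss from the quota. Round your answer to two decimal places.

128.00

Rewriting supply in inverse form: P = 40 + 2Q.
Unrestricted equilibrium: Q* = (96 - 40)/(2 + 2) = 14.
At Q = 6 the demand price is 96 - 2(6) = 84 and the supply price is 40 + 2(6) = 52.
DWL = (1/2)(gap between curves at 6) x (Q* - 6) = (1/2)(32)(8) = 128.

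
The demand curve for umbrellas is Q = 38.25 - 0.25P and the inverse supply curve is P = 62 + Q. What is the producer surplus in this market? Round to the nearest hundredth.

Rewriting demand in inverse form: P = 153 - 4Q.
Equilibrium: 153 - 4Q = 62 + Q, so Q* = 18.2 and P* = 80.2.
PS is the area between P* and the supply curve from 0 to Q*: (1/2)(18.2)(18.2) = 165.62.

165.62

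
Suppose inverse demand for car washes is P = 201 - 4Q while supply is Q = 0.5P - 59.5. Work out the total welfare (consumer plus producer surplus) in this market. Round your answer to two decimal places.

560.33

Rewriting supply in inverse form: P = 119 + 2Q.
Set 201 - 4Q = 119 + 2Q, which gives 82 = 6Q, so Q* = 13.6667 and P* = 201 - 4(13.6667) = 146.3333.
CS = (1/2)(13.6667)(54.6667) = 373.5556 and PS = (1/2)(13.6667)(27.3333) = 186.7778, so total surplus = 560.3333.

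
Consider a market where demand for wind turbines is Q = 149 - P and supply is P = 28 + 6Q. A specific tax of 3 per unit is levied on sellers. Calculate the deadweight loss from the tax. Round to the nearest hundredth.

0.64

Rewriting demand in inverse form: P = 149 - Q.
Without the tax, 149 - Q = 28 + 6Q so Q* = 17.2857 and P* = 131.7143.
With the tax, sellers need 3 more per unit: 149 - Q = 28 + 6Q + 3, so Q_t = 16.8571. Buyers pay P_b = 132.1429; sellers receive P_s = P_b - 3 = 129.1429.
The welfare triangle lost has base Q* - Q_t = 0.4286 and height t = 3, so DWL = (1/2)(0.4286)(3) = 0.6429.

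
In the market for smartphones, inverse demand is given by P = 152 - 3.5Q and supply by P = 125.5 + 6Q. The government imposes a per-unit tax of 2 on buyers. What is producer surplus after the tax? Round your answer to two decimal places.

19.95

Pre-tax equilibrium: 152 - 3.5Q = 125.5 + 6Q gives Q* = 2.7895, P* = 142.2368.
A tax on buyers shifts demand down by 2: (152 - 2) - 3.5Q = 125.5 + 6Q, so Q_t = 2.5789. Buyers pay P_b = 142.9737; sellers receive P_s = P_b - 2 = 140.9737.
PS = (1/2)(Q_t)(P_s - 125.5) = (1/2)(2.5789)(15.4737) = 19.9529.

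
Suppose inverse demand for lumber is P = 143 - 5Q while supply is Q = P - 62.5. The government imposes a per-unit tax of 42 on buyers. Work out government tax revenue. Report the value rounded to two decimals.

Rewriting supply in inverse form: P = 62.5 + Q.
Without the tax, 143 - 5Q = 62.5 + Q so Q* = 13.4167 and P* = 75.9167.
A tax on buyers shifts demand down by 42: (143 - 42) - 5Q = 62.5 + Q, so Q_t = 6.4167. Buyers pay P_b = 110.9167; sellers receive P_s = P_b - 42 = 68.9167.
Tax revenue = t x Q_t = 42 x 6.4167 = 269.5.

269.50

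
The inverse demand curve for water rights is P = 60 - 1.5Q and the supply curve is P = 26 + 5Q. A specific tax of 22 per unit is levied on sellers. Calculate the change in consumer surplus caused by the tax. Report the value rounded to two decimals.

Pre-tax equilibrium: 60 - 1.5Q = 26 + 5Q gives Q* = 5.2308, P* = 52.1538.
A tax on sellers shifts supply up by 22: 60 - 1.5Q = 26 + 5Q + 22, so Q_t = 1.8462. Buyers pay P_b = 57.2308; sellers receive P_s = P_b - 22 = 35.2308.
CS falls from (1/2)(5.2308)(7.8462) = 20.5207 to (1/2)(1.8462)(2.7692) = 2.5562, a change of -17.9645.

-17.96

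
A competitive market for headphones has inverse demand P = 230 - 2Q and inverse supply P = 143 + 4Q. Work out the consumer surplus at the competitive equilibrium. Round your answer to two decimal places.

Equilibrium: 230 - 2Q = 143 + 4Q, so Q* = 14.5 and P* = 201.
CS is the area between the demand curve and P* from 0 to Q*: (1/2)(14.5)(29) = 210.25.

210.25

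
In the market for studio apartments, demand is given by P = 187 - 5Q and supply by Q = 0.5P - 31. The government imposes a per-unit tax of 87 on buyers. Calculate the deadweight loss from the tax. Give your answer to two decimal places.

540.64

Rewriting supply in inverse form: P = 62 + 2Q.
Without the tax, 187 - 5Q = 62 + 2Q so Q* = 17.8571 and P* = 97.7143.
With the tax, buyers' net willingness to pay falls by 87: (187 - 87) - 5Q = 62 + 2Q, so Q_t = 5.4286. Buyers pay P_b = 159.8571; sellers receive P_s = P_b - 87 = 72.8571.
The welfare triangle lost has base Q* - Q_t = 12.4286 and height t = 87, so DWL = (1/2)(12.4286)(87) = 540.6429.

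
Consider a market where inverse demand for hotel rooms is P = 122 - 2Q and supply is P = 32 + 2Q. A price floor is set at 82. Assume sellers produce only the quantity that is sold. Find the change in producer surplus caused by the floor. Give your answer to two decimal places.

Without the control, 122 - 2Q = 32 + 2Q so Q* = 22.5 and P* = 77.
At P = 82, buyers demand (122 - 82)/2 = 20 while sellers would supply more, so the quantity traded is 20 at price 82.
PS goes from (1/2)(22.5)(45) = 506.25 to 600 (computed as (82 - 32)(20) - (1/2)(2)(20)^2), a change of 93.75.

93.75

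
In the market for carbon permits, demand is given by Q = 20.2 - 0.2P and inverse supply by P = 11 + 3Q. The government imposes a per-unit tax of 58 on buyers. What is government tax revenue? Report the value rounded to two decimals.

232.00

Rewriting demand in inverse form: P = 101 - 5Q.
Pre-tax equilibrium: 101 - 5Q = 11 + 3Q gives Q* = 11.25, P* = 44.75.
A tax on buyers shifts demand down by 58: (101 - 58) - 5Q = 11 + 3Q, so Q_t = 4. Buyers pay P_b = 81; sellers receive P_s = P_b - 58 = 23.
Revenue is the tax times quantity traded: 58 x 4 = 232.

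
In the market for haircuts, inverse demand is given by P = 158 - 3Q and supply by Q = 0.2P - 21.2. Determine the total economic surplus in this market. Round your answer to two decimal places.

Rewriting supply in inverse form: P = 106 + 5Q.
Equilibrium: 158 - 3Q = 106 + 5Q, so Q* = 6.5 and P* = 138.5.
Total surplus is the full triangle between the curves from 0 to Q*: (1/2)(6.5)(158 - 106) = 169.

169.00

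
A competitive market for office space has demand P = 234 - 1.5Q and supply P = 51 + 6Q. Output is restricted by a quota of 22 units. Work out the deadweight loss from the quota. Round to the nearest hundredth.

21.60

Unrestricted equilibrium: Q* = (234 - 51)/(1.5 + 6) = 24.4.
At Q = 22 the demand price is 234 - 1.5(22) = 201 and the supply price is 51 + 6(22) = 183.
DWL = (1/2)(gap between curves at 22) x (Q* - 22) = (1/2)(18)(2.4) = 21.6.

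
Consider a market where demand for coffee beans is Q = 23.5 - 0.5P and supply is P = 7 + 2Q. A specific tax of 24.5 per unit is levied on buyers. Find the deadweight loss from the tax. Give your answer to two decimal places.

75.03

Rewriting demand in inverse form: P = 47 - 2Q.
Without the tax, 47 - 2Q = 7 + 2Q so Q* = 10 and P* = 27.
With the tax, buyers' net willingness to pay falls by 24.5: (47 - 24.5) - 2Q = 7 + 2Q, so Q_t = 3.875. Buyers pay P_b = 39.25; sellers receive P_s = P_b - 24.5 = 14.75.
The welfare triangle lost has base Q* - Q_t = 6.125 and height t = 24.5, so DWL = (1/2)(6.125)(24.5) = 75.0312.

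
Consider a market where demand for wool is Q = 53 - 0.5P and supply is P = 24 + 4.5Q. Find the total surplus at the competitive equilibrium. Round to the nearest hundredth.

Rewriting demand in inverse form: P = 106 - 2Q.
Set 106 - 2Q = 24 + 4.5Q, which gives 82 = 6.5Q, so Q* = 12.6154 and P* = 106 - 2(12.6154) = 80.7692.
Total surplus is the full triangle between the curves from 0 to Q*: (1/2)(12.6154)(106 - 24) = 517.2308.

517.23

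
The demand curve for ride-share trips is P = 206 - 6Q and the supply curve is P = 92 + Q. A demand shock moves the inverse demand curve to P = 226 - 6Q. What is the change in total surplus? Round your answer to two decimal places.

354.29

Initial equilibrium: Q_0 = 16.2857, P_0 = 108.2857; CS_0 = (1/2)(16.2857)(97.7143) = 795.6735, PS_0 = (1/2)(16.2857)(16.2857) = 132.6122.
New equilibrium: 226 - 6Q = 92 + Q gives Q_1 = 19.1429, P_1 = 111.1429; CS_1 = 1099.3469, PS_1 = 183.2245.
Change in total surplus = (1099.3469 + 183.2245) - (795.6735 + 132.6122) = 354.2857.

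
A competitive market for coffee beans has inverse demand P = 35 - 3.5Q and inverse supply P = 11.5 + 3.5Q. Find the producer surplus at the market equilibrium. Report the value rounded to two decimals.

Setting demand equal to supply, 23.5 = 7Q, so Q* = 3.3571 and P* = 23.25.
Producer surplus is the triangle above supply below P*: (1/2)(3.3571)(23.25 - 11.5) = (1/2)(3.3571)(11.75) = 19.7232.

19.72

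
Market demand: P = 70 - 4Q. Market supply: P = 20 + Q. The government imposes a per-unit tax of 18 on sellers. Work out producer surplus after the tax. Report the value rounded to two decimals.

20.48

Pre-tax equilibrium: 70 - 4Q = 20 + Q gives Q* = 10, P* = 30.
With the tax, sellers need 18 more per unit: 70 - 4Q = 20 + Q + 18, so Q_t = 6.4. Buyers pay P_b = 44.4; sellers receive P_s = P_b - 18 = 26.4.
Producer surplus is the triangle above supply below P_s: (1/2)(6.4)(26.4 - 20) = 20.48.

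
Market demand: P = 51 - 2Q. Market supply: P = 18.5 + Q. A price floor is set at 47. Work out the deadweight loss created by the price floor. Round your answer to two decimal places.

Without the control, 51 - 2Q = 18.5 + Q so Q* = 10.8333 and P* = 29.3333.
At the floor price 47, quantity demanded is (51 - 47)/2 = 2; demand is the short side, so Q = 2 trades at P = 47.
At Q = 2 the demand price is 47 and the supply price is 20.5. Deadweight loss is the triangle between the curves from 2 to 10.8333: (1/2)(47 - 20.5)(10.8333 - 2) = 117.0417.

117.04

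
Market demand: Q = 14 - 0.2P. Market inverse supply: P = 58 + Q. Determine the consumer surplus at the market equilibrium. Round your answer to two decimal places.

Rewriting demand in inverse form: P = 70 - 5Q.
Setting demand equal to supply, 12 = 6Q, so Q* = 2 and P* = 60.
CS is the area between the demand curve and P* from 0 to Q*: (1/2)(2)(10) = 10.

10.00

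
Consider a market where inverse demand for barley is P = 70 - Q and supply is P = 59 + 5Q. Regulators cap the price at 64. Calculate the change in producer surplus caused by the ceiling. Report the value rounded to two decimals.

Free-market equilibrium: 70 - Q = 59 + 5Q gives Q* = 1.8333, P* = 68.1667.
At P = 64, sellers supply (64 - 59)/5 = 1 while buyers want more, so the quantity traded is 1 at price 64.
PS goes from (1/2)(1.8333)(9.1667) = 8.4028 to 2.5 (computed as (64 - 59)(1) - (1/2)(5)(1)^2), a change of -5.9028.

-5.90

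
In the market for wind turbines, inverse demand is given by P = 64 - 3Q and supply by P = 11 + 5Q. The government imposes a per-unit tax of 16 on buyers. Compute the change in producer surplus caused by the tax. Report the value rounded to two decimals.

-56.25

Without the tax, 64 - 3Q = 11 + 5Q so Q* = 6.625 and P* = 44.125.
A tax on buyers shifts demand down by 16: (64 - 16) - 3Q = 11 + 5Q, so Q_t = 4.625. Buyers pay P_b = 50.125; sellers receive P_s = P_b - 16 = 34.125.
Producers lose the trapezoid between P_s and P* out to Q_t plus the triangle from Q_t to Q*: change in PS = 53.4766 - 109.7266 = -56.25.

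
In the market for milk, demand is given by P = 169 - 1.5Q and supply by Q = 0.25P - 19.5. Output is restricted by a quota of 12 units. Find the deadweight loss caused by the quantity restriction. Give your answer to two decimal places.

Rewriting supply in inverse form: P = 78 + 4Q.
Without the quota, 169 - 1.5Q = 78 + 4Q gives Q* = 16.5455.
At Q = 12 the demand price is 169 - 1.5(12) = 151 and the supply price is 78 + 4(12) = 126.
DWL = (1/2)(gap between curves at 12) x (Q* - 12) = (1/2)(25)(4.5455) = 56.8182.

56.82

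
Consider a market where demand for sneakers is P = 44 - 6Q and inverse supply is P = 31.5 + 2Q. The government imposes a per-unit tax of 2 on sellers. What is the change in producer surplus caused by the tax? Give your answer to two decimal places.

Without the tax, 44 - 6Q = 31.5 + 2Q so Q* = 1.5625 and P* = 34.625.
With the tax, sellers need 2 more per unit: 44 - 6Q = 31.5 + 2Q + 2, so Q_t = 1.3125. Buyers pay P_b = 36.125; sellers receive P_s = P_b - 2 = 34.125.
Producers lose the trapezoid between P_s and P* out to Q_t plus the triangle from Q_t to Q*: change in PS = 1.7227 - 2.4414 = -0.7188.

-0.72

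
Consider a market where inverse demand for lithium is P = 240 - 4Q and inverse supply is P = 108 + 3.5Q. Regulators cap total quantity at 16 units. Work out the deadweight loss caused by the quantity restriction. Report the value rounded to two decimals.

9.60

Unrestricted equilibrium: Q* = (240 - 108)/(4 + 3.5) = 17.6.
At Q = 16 the demand price is 240 - 4(16) = 176 and the supply price is 108 + 3.5(16) = 164.
DWL = (1/2)(gap between curves at 16) x (Q* - 16) = (1/2)(12)(1.6) = 9.6.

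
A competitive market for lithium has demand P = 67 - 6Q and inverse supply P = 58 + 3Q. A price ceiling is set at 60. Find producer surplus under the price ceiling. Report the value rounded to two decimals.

0.67

Free-market equilibrium: 67 - 6Q = 58 + 3Q gives Q* = 1, P* = 61.
At P = 60, sellers supply (60 - 58)/3 = 0.6667 while buyers want more, so the quantity traded is 0.6667 at price 60.
PS is the triangle above supply below 60: (1/2)(0.6667)(60 - 58) = 0.6667.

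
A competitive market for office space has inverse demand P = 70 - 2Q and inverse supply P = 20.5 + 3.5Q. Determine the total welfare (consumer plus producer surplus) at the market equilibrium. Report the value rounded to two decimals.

222.75

Set 70 - 2Q = 20.5 + 3.5Q, which gives 49.5 = 5.5Q, so Q* = 9 and P* = 70 - 2(9) = 52.
CS = (1/2)(9)(18) = 81 and PS = (1/2)(9)(31.5) = 141.75, so total surplus = 222.75.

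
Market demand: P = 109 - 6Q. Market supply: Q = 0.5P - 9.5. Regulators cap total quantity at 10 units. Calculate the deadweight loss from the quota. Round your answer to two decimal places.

Rewriting supply in inverse form: P = 19 + 2Q.
Unrestricted equilibrium: Q* = (109 - 19)/(6 + 2) = 11.25.
At Q = 10 the demand price is 109 - 6(10) = 49 and the supply price is 19 + 2(10) = 39.
Deadweight loss is the triangle between the curves from 10 to 11.25: (1/2)(49 - 39)(11.25 - 10) = 6.25.

6.25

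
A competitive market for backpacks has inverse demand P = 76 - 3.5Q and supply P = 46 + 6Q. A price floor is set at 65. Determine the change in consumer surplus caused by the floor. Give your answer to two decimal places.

-0.17

Free-market equilibrium: 76 - 3.5Q = 46 + 6Q gives Q* = 3.1579, P* = 64.9474.
At P = 65, buyers demand (76 - 65)/3.5 = 3.1429 while sellers would supply more, so the quantity traded is 3.1429 at price 65.
CS goes from (1/2)(3.1579)(11.0526) = 17.4515 to 17.2857 (computed as (76 - 65)(3.1429) - (1/2)(3.5)(3.1429)^2), a change of -0.1658.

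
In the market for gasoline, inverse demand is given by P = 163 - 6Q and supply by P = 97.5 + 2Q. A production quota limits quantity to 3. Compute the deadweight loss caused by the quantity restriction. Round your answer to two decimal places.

107.64

Without the quota, 163 - 6Q = 97.5 + 2Q gives Q* = 8.1875.
At Q = 3 the demand price is 163 - 6(3) = 145 and the supply price is 97.5 + 2(3) = 103.5.
Deadweight loss is the triangle between the curves from 3 to 8.1875: (1/2)(145 - 103.5)(8.1875 - 3) = 107.6406.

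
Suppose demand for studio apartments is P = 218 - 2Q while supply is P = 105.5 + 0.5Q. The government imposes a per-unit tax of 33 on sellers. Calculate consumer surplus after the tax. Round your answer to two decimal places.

1011.24

Without the tax, 218 - 2Q = 105.5 + 0.5Q so Q* = 45 and P* = 128.
With the tax, sellers need 33 more per unit: 218 - 2Q = 105.5 + 0.5Q + 33, so Q_t = 31.8. Buyers pay P_b = 154.4; sellers receive P_s = P_b - 33 = 121.4.
Consumer surplus is the triangle under demand above P_b: (1/2)(31.8)(218 - 154.4) = 1011.24.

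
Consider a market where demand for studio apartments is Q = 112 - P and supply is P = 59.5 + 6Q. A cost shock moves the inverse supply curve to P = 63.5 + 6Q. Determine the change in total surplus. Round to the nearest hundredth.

Rewriting demand in inverse form: P = 112 - Q.
Initial equilibrium: Q_0 = 7.5, P_0 = 104.5; CS_0 = (1/2)(7.5)(7.5) = 28.125, PS_0 = (1/2)(7.5)(45) = 168.75.
New equilibrium: 112 - Q = 63.5 + 6Q gives Q_1 = 6.9286, P_1 = 105.0714; CS_1 = 24.0026, PS_1 = 144.0153.
Change in total surplus = (24.0026 + 144.0153) - (28.125 + 168.75) = -28.8571.

-28.86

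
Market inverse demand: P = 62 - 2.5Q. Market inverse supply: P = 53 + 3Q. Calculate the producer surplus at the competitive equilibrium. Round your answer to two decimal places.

4.02

Set 62 - 2.5Q = 53 + 3Q, which gives 9 = 5.5Q, so Q* = 1.6364 and P* = 62 - 2.5(1.6364) = 57.9091.
PS is the area between P* and the supply curve from 0 to Q*: (1/2)(1.6364)(4.9091) = 4.0165.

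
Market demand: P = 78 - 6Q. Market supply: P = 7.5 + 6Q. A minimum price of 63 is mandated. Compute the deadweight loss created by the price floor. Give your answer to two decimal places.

68.34

Without the control, 78 - 6Q = 7.5 + 6Q so Q* = 5.875 and P* = 42.75.
At P = 63, buyers demand (78 - 63)/6 = 2.5 while sellers would supply more, so the quantity traded is 2.5 at price 63.
The lost-trades triangle has base Q* - 2.5 = 3.375 and height equal to the gap between the curves at Q = 2.5, which is 63 - 22.5 = 40.5. DWL = (1/2)(3.375)(40.5) = 68.3438.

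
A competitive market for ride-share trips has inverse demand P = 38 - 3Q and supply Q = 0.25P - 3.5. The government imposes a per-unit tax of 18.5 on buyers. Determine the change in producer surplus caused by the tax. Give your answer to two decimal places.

Rewriting supply in inverse form: P = 14 + 4Q.
Without the tax, 38 - 3Q = 14 + 4Q so Q* = 3.4286 and P* = 27.7143.
A tax on buyers shifts demand down by 18.5: (38 - 18.5) - 3Q = 14 + 4Q, so Q_t = 0.7857. Buyers pay P_b = 35.6429; sellers receive P_s = P_b - 18.5 = 17.1429.
Producers lose the trapezoid between P_s and P* out to Q_t plus the triangle from Q_t to Q*: change in PS = 1.2347 - 23.5102 = -22.2755.

-22.28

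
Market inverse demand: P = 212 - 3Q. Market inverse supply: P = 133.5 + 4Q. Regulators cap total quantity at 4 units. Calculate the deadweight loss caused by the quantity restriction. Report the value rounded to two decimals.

182.16

Unrestricted equilibrium: Q* = (212 - 133.5)/(3 + 4) = 11.2143.
At Q = 4 the demand price is 212 - 3(4) = 200 and the supply price is 133.5 + 4(4) = 149.5.
DWL = (1/2)(gap between curves at 4) x (Q* - 4) = (1/2)(50.5)(7.2143) = 182.1607.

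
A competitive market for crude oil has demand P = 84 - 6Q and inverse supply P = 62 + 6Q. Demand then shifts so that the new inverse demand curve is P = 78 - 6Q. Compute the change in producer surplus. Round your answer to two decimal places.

Initial equilibrium: Q_0 = 1.8333, P_0 = 73; CS_0 = (1/2)(1.8333)(11) = 10.0833, PS_0 = (1/2)(1.8333)(11) = 10.0833.
New equilibrium: 78 - 6Q = 62 + 6Q gives Q_1 = 1.3333, P_1 = 70; CS_1 = 5.3333, PS_1 = 5.3333.
Change in producer surplus = 5.3333 - 10.0833 = -4.75.

-4.75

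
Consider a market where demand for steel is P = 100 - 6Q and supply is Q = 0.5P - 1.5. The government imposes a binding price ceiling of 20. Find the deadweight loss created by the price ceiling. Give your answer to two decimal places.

52.56

Rewriting supply in inverse form: P = 3 + 2Q.
Free-market equilibrium: 100 - 6Q = 3 + 2Q gives Q* = 12.125, P* = 27.25.
At P = 20, sellers supply (20 - 3)/2 = 8.5 while buyers want more, so the quantity traded is 8.5 at price 20.
The lost-trades triangle has base Q* - 8.5 = 3.625 and height equal to the gap between the curves at Q = 8.5, which is 49 - 20 = 29. DWL = (1/2)(3.625)(29) = 52.5625.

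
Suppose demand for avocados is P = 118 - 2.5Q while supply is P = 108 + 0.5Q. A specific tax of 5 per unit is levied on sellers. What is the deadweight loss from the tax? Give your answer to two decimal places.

4.17

Without the tax, 118 - 2.5Q = 108 + 0.5Q so Q* = 3.3333 and P* = 109.6667.
With the tax, sellers need 5 more per unit: 118 - 2.5Q = 108 + 0.5Q + 5, so Q_t = 1.6667. Buyers pay P_b = 113.8333; sellers receive P_s = P_b - 5 = 108.8333.
Deadweight loss is the triangle between the curves from Q_t to Q*: (1/2)(3.3333 - 1.6667)(5) = 4.1667.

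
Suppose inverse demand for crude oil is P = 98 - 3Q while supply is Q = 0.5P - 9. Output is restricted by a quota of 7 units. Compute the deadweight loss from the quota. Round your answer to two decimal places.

Rewriting supply in inverse form: P = 18 + 2Q.
Unrestricted equilibrium: Q* = (98 - 18)/(3 + 2) = 16.
At Q = 7 the demand price is 98 - 3(7) = 77 and the supply price is 18 + 2(7) = 32.
DWL = (1/2)(gap between curves at 7) x (Q* - 7) = (1/2)(45)(9) = 202.5.

202.50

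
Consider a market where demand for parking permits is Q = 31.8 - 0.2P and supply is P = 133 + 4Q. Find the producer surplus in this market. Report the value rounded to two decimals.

Rewriting demand in inverse form: P = 159 - 5Q.
Setting demand equal to supply, 26 = 9Q, so Q* = 2.8889 and P* = 144.5556.
PS is the area between P* and the supply curve from 0 to Q*: (1/2)(2.8889)(11.5556) = 16.6914.

16.69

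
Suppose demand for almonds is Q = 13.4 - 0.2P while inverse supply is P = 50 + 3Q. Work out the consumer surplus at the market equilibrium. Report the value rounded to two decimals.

Rewriting demand in inverse form: P = 67 - 5Q.
Setting demand equal to supply, 17 = 8Q, so Q* = 2.125 and P* = 56.375.
Consumer surplus is the triangle under demand above P*: (1/2)(2.125)(67 - 56.375) = (1/2)(2.125)(10.625) = 11.2891.

11.29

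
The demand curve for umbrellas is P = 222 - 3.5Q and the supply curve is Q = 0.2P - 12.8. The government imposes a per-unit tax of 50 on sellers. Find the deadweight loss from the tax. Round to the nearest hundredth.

147.06

Rewriting supply in inverse form: P = 64 + 5Q.
Pre-tax equilibrium: 222 - 3.5Q = 64 + 5Q gives Q* = 18.5882, P* = 156.9412.
With the tax, sellers need 50 more per unit: 222 - 3.5Q = 64 + 5Q + 50, so Q_t = 12.7059. Buyers pay P_b = 177.5294; sellers receive P_s = P_b - 50 = 127.5294.
The welfare triangle lost has base Q* - Q_t = 5.8824 and height t = 50, so DWL = (1/2)(5.8824)(50) = 147.0588.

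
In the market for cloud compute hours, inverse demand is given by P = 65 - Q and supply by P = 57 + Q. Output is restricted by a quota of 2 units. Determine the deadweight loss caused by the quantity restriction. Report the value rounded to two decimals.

4.00

Unrestricted equilibrium: Q* = (65 - 57)/(1 + 1) = 4.
At Q = 2 the demand price is 65 - (2) = 63 and the supply price is 57 + (2) = 59.
Deadweight loss is the triangle between the curves from 2 to 4: (1/2)(63 - 59)(4 - 2) = 4.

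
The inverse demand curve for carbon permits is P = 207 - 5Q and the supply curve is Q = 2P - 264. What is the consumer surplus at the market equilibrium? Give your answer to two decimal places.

464.88

Rewriting supply in inverse form: P = 132 + 0.5Q.
Set 207 - 5Q = 132 + 0.5Q, which gives 75 = 5.5Q, so Q* = 13.6364 and P* = 207 - 5(13.6364) = 138.8182.
The demand choke price is 207, so CS = (1/2)(Q*)(207 - P*) = (1/2)(13.6364)(68.1818) = 464.876.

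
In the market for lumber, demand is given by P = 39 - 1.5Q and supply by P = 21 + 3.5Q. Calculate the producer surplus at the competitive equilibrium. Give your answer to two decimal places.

Setting demand equal to supply, 18 = 5Q, so Q* = 3.6 and P* = 33.6.
PS is the area between P* and the supply curve from 0 to Q*: (1/2)(3.6)(12.6) = 22.68.

22.68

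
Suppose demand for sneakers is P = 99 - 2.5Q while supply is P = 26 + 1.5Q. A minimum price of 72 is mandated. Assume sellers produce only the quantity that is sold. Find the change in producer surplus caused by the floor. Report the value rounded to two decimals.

159.52

Free-market equilibrium: 99 - 2.5Q = 26 + 1.5Q gives Q* = 18.25, P* = 53.375.
At the floor price 72, quantity demanded is (99 - 72)/2.5 = 10.8; demand is the short side, so Q = 10.8 trades at P = 72.
PS goes from (1/2)(18.25)(27.375) = 249.7969 to 409.32 (computed as (72 - 26)(10.8) - (1/2)(1.5)(10.8)^2), a change of 159.5231.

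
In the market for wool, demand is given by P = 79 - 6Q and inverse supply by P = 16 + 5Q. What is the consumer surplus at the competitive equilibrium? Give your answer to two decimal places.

Setting demand equal to supply, 63 = 11Q, so Q* = 5.7273 and P* = 44.6364.
CS is the area between the demand curve and P* from 0 to Q*: (1/2)(5.7273)(34.3636) = 98.405.

98.40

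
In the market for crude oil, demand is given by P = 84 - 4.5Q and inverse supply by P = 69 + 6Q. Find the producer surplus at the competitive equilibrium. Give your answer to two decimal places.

6.12

Equilibrium: 84 - 4.5Q = 69 + 6Q, so Q* = 1.4286 and P* = 77.5714.
PS is the area between P* and the supply curve from 0 to Q*: (1/2)(1.4286)(8.5714) = 6.1224.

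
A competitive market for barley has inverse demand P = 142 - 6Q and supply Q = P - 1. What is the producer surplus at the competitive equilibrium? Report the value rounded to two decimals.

Rewriting supply in inverse form: P = 1 + Q.
Equilibrium: 142 - 6Q = 1 + Q, so Q* = 20.1429 and P* = 21.1429.
PS is the area between P* and the supply curve from 0 to Q*: (1/2)(20.1429)(20.1429) = 202.8673.

202.87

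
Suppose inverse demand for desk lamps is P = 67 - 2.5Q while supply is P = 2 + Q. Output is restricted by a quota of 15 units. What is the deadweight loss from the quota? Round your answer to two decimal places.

22.32

Unrestricted equilibrium: Q* = (67 - 2)/(2.5 + 1) = 18.5714.
At Q = 15 the demand price is 67 - 2.5(15) = 29.5 and the supply price is 2 + (15) = 17.
DWL = (1/2)(gap between curves at 15) x (Q* - 15) = (1/2)(12.5)(3.5714) = 22.3214.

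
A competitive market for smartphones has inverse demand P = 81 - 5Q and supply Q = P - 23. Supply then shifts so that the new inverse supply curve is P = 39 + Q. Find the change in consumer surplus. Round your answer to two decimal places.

-111.11

Rewriting supply in inverse form: P = 23 + Q.
Initial equilibrium: Q_0 = 9.6667, P_0 = 32.6667; CS_0 = (1/2)(9.6667)(48.3333) = 233.6111, PS_0 = (1/2)(9.6667)(9.6667) = 46.7222.
New equilibrium: 81 - 5Q = 39 + Q gives Q_1 = 7, P_1 = 46; CS_1 = 122.5, PS_1 = 24.5.
Change in consumer surplus = 122.5 - 233.6111 = -111.1111.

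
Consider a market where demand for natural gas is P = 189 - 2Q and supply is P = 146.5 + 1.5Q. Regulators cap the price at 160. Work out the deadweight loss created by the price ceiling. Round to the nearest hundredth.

17.29

Without the control, 189 - 2Q = 146.5 + 1.5Q so Q* = 12.1429 and P* = 164.7143.
At P = 160, sellers supply (160 - 146.5)/1.5 = 9 while buyers want more, so the quantity traded is 9 at price 160.
The lost-trades triangle has base Q* - 9 = 3.1429 and height equal to the gap between the curves at Q = 9, which is 171 - 160 = 11. DWL = (1/2)(3.1429)(11) = 17.2857.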